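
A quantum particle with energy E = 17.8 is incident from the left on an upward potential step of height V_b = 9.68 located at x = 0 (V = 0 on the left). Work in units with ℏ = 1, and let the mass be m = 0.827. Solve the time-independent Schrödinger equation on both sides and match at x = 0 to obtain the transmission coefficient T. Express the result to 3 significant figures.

T = 0.962

The wavenumbers are k₁ = √(2mE)/ℏ = 5.426 on the left and k₂ = √(2m(E − V_b))/ℏ = 3.665 on the right.
Matching ψ and ψ′ at x = 0 gives r = (k₁ − k₂)/(k₁ + k₂), so R = r² = 0.03753 and T = 1 − R = 0.9625.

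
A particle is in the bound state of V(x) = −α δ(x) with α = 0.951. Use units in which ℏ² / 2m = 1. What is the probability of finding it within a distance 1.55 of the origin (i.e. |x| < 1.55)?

The normalised bound state is ψ = √κ e^{−κ|x|} with κ = mα/ℏ² = 0.4755.
P(|x| < d) = ∫_{−d}^{d} κ e^{−2κ|x|} dx = 1 − e^{−2κd} = 1 − e^{−1.474} = 0.7710.

P = 0.771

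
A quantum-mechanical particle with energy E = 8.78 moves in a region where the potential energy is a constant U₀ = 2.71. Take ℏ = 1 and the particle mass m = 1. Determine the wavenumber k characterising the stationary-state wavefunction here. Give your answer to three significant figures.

With E > U₀ the solution is oscillatory, ψ ∝ e^{±ikx} with k = √(2m(E − U₀))/ℏ.
k = √(2 × 1 × 6.07) = 3.484.

k = 3.48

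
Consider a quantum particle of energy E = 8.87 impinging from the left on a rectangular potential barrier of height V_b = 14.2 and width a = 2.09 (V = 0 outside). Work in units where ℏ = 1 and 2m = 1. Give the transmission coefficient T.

Since E < V_b the interior solution is evanescent with decay constant κ = √(2m(V_b − E))/ℏ = 2.309.
κa = 4.825, sinh(κa) = 62.30.
Matching ψ, ψ′ at both faces gives T = [1 + V_b² sinh²(κa) / (4E(V_b − E))]⁻¹ = 1/4139 = 0.000242.

T = 0.000242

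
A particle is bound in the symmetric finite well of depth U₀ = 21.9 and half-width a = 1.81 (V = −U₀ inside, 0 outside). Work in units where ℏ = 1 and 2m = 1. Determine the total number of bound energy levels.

Define the well-strength parameter z₀ = (a/ℏ)√(2mU₀) = 1.81 × √(2·0.5·21.9) = 8.470.
The even/odd transcendental equations gain one root per π/2 in z₀, giving N = 1 + ⌊2z₀/π⌋ = 1 + ⌊5.392⌋ = 6.

N = 6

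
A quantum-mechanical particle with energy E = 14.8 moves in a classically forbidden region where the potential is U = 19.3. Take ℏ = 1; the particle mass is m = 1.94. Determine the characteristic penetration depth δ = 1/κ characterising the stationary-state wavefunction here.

δ = 0.239

Since E < U the TISE in this region is ψ'' = κ²ψ with κ = √(2m(U − E))/ℏ.
κ = √(2 × 1.94 × 4.5) = 4.179. The penetration depth is δ = 1/κ = 0.239.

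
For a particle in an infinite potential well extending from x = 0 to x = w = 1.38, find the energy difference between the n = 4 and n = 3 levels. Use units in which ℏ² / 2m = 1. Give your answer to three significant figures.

E_n = n²π²ℏ²/(2mw²), so ΔE = (4² − 3²) π²ℏ²/(2mw²).
ΔE = 7 × π² / (2 × 0.5 × 1.38²) = 36.28.

ΔE = 36.3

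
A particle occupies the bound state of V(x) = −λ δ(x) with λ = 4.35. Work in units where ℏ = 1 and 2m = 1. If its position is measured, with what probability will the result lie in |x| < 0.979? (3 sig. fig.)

P = 0.986

The normalised bound state is ψ = √κ e^{−κ|x|} with κ = mλ/ℏ² = 2.175.
P(|x| < d) = ∫_{−d}^{d} κ e^{−2κ|x|} dx = 1 − e^{−2κd} = 1 − e^{−4.259} = 0.9859.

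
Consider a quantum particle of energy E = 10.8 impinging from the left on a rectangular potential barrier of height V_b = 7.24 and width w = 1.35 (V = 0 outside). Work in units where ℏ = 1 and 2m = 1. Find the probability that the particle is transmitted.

Above the barrier the interior wavenumber is k₂ = √(2m(E − V_b))/ℏ = 1.887, giving phase k₂w = 2.547.
Matching at both interfaces gives T⁻¹ = 1 + V_b² sin²(k₂w) / [4E(E − V_b)] = 1.107, hence T = 0.903.

T = 0.903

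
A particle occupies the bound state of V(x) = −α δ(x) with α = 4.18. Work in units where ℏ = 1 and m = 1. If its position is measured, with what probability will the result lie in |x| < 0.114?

P = 0.614

The normalised bound state is ψ = √κ e^{−κ|x|} with κ = mα/ℏ² = 4.180.
P(|x| < d) = ∫_{−d}^{d} κ e^{−2κ|x|} dx = 1 − e^{−2κd} = 1 − e^{−0.9530} = 0.6144.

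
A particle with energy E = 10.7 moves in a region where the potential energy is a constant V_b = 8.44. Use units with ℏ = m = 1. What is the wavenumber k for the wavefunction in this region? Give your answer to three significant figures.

k = 2.13

With E > V_b the solution is oscillatory, ψ ∝ e^{±ikx} with k = √(2m(E − V_b))/ℏ.
k = √(2 × 1 × 2.26) = 2.126.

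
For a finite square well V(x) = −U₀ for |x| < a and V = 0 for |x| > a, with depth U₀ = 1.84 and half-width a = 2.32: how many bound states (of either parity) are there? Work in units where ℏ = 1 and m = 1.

N = 3

Define the well-strength parameter z₀ = (a/ℏ)√(2mU₀) = 2.32 × √(2·1·1.84) = 4.451.
The even/odd transcendental equations gain one root per π/2 in z₀, giving N = 1 + ⌊2z₀/π⌋ = 1 + ⌊2.833⌋ = 3.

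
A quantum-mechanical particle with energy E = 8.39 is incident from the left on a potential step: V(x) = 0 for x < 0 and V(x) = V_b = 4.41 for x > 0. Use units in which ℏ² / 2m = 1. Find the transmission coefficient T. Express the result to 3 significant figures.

The wavenumbers are k₁ = √(2mE)/ℏ = 2.897 on the left and k₂ = √(2m(E − V_b))/ℏ = 1.995 on the right.
Matching ψ and ψ′ at x = 0 gives r = (k₁ − k₂)/(k₁ + k₂), so R = r² = 0.03397 and T = 1 − R = 0.9660.

T = 0.966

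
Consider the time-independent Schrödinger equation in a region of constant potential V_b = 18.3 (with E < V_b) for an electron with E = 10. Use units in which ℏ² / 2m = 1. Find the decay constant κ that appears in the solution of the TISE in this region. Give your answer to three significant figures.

κ = 2.88

Since E < V_b the TISE in this region is ψ'' = κ²ψ with κ = √(2m(V_b − E))/ℏ.
κ = √(2 × 0.5 × 8.3) = 2.881.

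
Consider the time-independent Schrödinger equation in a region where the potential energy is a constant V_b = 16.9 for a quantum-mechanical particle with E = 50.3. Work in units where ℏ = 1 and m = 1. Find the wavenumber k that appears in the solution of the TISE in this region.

With E > V_b the solution is oscillatory, ψ ∝ e^{±ikx} with k = √(2m(E − V_b))/ℏ.
k = √(2 × 1 × 33.4) = 8.173.

k = 8.17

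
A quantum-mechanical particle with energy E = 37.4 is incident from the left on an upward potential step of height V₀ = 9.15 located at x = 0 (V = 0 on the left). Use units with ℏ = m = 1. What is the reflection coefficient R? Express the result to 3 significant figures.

The wavenumbers are k₁ = √(2mE)/ℏ = 8.649 on the left and k₂ = √(2m(E − V₀))/ℏ = 7.517 on the right.
Continuity of ψ and ψ′ at the step yields the reflection amplitude r = (k₁ − k₂)/(k₁ + k₂) = 0.07003; thus R = |r|² = 0.004904, T = 0.9951.

R = 0.00490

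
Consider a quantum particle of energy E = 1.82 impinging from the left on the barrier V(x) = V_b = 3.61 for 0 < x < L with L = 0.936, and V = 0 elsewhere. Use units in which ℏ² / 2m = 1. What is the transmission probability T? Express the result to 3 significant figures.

Since E < V_b the interior solution is evanescent with decay constant κ = √(2m(V_b − E))/ℏ = 1.338.
κL = 1.252, sinh(κL) = 1.606.
The exact tunnelling result is T⁻¹ = 1 + V_b² sinh²(κL) / [4E(V_b − E)] = 3.580, so T = 0.279.

T = 0.279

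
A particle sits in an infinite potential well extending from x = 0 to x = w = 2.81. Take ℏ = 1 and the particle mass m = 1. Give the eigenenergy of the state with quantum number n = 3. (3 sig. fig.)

E = 5.62

Requiring ψ(0) = ψ(w) = 0 quantises k = nπ/w, hence E_n = ℏ²k²/2m = n²π²ℏ²/(2mw²).
E_3 = 3² × π² / (2 × 1 × 2.81²) = 5.625.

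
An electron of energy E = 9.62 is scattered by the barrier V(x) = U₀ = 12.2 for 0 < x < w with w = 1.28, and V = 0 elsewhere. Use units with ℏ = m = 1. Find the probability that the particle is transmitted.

Since E < U₀ the interior solution is evanescent with decay constant κ = √(2m(U₀ − E))/ℏ = 2.272.
κw = 2.908, sinh(κw) = 9.129.
The exact tunnelling result is T⁻¹ = 1 + U₀² sinh²(κw) / [4E(U₀ − E)] = 125.9, so T = 0.00794.

T = 0.00794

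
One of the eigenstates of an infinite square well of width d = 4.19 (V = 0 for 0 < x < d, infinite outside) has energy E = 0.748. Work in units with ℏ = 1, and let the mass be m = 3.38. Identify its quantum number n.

n = 3

For an infinite well E_n = n²π²ℏ²/(2md²), so n = (d/πℏ)√(2mE).
n = (4.19/π) × √(2 × 3.38 × 0.748) = 2.999 → n = 3.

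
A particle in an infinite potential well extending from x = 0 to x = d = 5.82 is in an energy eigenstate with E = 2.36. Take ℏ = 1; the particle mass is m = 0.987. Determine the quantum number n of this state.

From E_n = n²π²ℏ²/(2md²) invert to n = √(2md²E)/(πℏ).
n = (5.82/π) × √(2 × 0.987 × 2.36) = 3.999 → n = 4.

n = 4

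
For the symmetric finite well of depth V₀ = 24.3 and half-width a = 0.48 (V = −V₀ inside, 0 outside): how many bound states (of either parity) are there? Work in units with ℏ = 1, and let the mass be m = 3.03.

Define the well-strength parameter z₀ = (a/ℏ)√(2mV₀) = 0.48 × √(2·3.03·24.3) = 5.825.
A new bound state (alternating even/odd) appears each time z₀ passes a multiple of π/2, so N = ⌊2z₀/π⌋ + 1 = ⌊3.708⌋ + 1 = 4.

N = 4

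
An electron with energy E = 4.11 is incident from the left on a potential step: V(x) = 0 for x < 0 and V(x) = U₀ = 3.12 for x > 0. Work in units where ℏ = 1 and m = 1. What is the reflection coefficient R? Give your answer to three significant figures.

R = 0.117

On each side the TISE gives plane waves with k = √(2m(E − V))/ℏ: k₁ = √(2·1·4.11) = 2.867, k₂ = √(2·1·0.99) = 1.407.
Continuity of ψ and ψ′ at the step yields the reflection amplitude r = (k₁ − k₂)/(k₁ + k₂) = 0.3416; thus R = |r|² = 0.1167, T = 0.8833.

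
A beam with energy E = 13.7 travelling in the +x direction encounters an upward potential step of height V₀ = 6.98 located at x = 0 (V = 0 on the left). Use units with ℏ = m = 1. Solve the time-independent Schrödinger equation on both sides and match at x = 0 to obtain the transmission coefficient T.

T = 0.969

On each side the TISE gives plane waves with k = √(2m(E − V))/ℏ: k₁ = √(2·1·13.7) = 5.235, k₂ = √(2·1·6.72) = 3.666.
Matching ψ and ψ′ at x = 0 gives r = (k₁ − k₂)/(k₁ + k₂), so R = r² = 0.03105 and T = 1 − R = 0.9689.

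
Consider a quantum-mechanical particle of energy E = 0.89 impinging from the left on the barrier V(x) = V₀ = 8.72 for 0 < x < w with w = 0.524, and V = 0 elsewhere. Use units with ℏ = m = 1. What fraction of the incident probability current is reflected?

R = 0.977

Since E < V₀ the interior solution is evanescent with decay constant κ = √(2m(V₀ − E))/ℏ = 3.957.
κw = 2.074, sinh(κw) = 3.914.
The exact tunnelling result is T⁻¹ = 1 + V₀² sinh²(κw) / [4E(V₀ − E)] = 42.79, so T = 0.0234.
R = 1 − T = 0.977.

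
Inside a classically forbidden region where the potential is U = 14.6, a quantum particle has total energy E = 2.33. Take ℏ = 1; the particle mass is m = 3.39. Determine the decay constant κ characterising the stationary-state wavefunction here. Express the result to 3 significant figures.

κ = 9.12

Since E < U the TISE in this region is ψ'' = κ²ψ with κ = √(2m(U − E))/ℏ.
κ = √(2 × 3.39 × 12.27) = 9.121.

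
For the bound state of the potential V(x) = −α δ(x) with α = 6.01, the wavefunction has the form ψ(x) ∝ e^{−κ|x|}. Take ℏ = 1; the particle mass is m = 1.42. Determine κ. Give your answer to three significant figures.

Integrate −(ℏ²/2m)ψ'' − αδ(x)ψ = Eψ from −ε to +ε: the ψ'' term gives ψ'(0⁺) − ψ'(0⁻) and the δ term gives −(2mα/ℏ²)ψ(0).
With ψ ∝ e^{−κ|x|} this yields −2κ = −2mα/ℏ², so κ = mα/ℏ² = 8.534.

κ = 8.53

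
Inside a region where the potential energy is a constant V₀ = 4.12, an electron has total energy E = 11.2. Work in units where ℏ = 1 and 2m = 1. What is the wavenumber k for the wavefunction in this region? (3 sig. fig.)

With E > V₀ the solution is oscillatory, ψ ∝ e^{±ikx} with k = √(2m(E − V₀))/ℏ.
k = √(2 × 0.5 × 7.08) = 2.661.

k = 2.66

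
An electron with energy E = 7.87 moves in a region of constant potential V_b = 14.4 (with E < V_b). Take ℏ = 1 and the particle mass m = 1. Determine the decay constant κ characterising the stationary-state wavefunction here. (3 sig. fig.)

Since E < V_b the TISE in this region is ψ'' = κ²ψ with κ = √(2m(V_b − E))/ℏ.
κ = √(2 × 1 × 6.53) = 3.614.

κ = 3.61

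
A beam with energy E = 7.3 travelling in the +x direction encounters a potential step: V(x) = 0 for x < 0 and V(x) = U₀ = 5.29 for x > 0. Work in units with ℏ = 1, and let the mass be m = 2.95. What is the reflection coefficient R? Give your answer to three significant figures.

On each side the TISE gives plane waves with k = √(2m(E − V))/ℏ: k₁ = √(2·2.95·7.3) = 6.563, k₂ = √(2·2.95·2.01) = 3.444.
Matching ψ and ψ′ at x = 0 gives r = (k₁ − k₂)/(k₁ + k₂), so R = r² = 0.09716 and T = 1 − R = 0.9028.

R = 0.0972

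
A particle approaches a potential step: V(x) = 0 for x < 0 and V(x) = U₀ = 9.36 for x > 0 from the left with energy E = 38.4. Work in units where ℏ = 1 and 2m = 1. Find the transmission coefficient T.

T = 0.995

On each side the TISE gives plane waves with k = √(2m(E − V))/ℏ: k₁ = √(2·½·38.4) = 6.197, k₂ = √(2·½·29.04) = 5.389.
Continuity of ψ and ψ′ at the step yields the reflection amplitude r = (k₁ − k₂)/(k₁ + k₂) = 0.06973; thus R = |r|² = 0.004863, T = 0.9951.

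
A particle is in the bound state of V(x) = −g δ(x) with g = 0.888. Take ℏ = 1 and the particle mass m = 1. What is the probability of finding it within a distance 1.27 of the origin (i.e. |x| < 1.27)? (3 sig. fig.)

The normalised bound state is ψ = √κ e^{−κ|x|} with κ = mg/ℏ² = 0.8880.
P(|x| < d) = ∫_{−d}^{d} κ e^{−2κ|x|} dx = 1 − e^{−2κd} = 1 − e^{−2.256} = 0.8952.

P = 0.895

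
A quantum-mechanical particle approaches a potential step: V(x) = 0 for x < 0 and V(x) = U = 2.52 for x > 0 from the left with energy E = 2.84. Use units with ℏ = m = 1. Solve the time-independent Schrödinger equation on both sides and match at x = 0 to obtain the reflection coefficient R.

R = 0.247

The wavenumbers are k₁ = √(2mE)/ℏ = 2.383 on the left and k₂ = √(2m(E − U))/ℏ = 0.8000 on the right.
Continuity of ψ and ψ′ at the step yields the reflection amplitude r = (k₁ − k₂)/(k₁ + k₂) = 0.4974; thus R = |r|² = 0.2474, T = 0.7526.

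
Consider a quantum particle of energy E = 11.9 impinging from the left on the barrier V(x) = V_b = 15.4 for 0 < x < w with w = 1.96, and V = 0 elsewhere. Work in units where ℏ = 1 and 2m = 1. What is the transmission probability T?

T = 0.00183

Since E < V_b the interior solution is evanescent with decay constant κ = √(2m(V_b − E))/ℏ = 1.871.
κw = 3.667, sinh(κw) = 19.55.
Matching ψ, ψ′ at both faces gives T = [1 + V_b² sinh²(κw) / (4E(V_b − E))]⁻¹ = 1/545.1 = 0.00183.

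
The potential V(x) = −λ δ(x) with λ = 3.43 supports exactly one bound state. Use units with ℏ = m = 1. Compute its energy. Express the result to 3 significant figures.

E = -5.88

The bound state is ψ(x) = √κ e^{−κ|x|}. The derivative jump ψ'(0⁺) − ψ'(0⁻) = −(2mλ/ℏ²)ψ(0) fixes κ = mλ/ℏ² = 3.430.
Then E = −ℏ²κ²/(2m) = −mλ²/(2ℏ²) = -5.882.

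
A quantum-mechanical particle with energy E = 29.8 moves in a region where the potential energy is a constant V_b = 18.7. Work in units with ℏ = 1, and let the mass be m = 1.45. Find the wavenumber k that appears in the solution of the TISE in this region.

k = 5.67

With E > V_b the solution is oscillatory, ψ ∝ e^{±ikx} with k = √(2m(E − V_b))/ℏ.
k = √(2 × 1.45 × 11.1) = 5.674.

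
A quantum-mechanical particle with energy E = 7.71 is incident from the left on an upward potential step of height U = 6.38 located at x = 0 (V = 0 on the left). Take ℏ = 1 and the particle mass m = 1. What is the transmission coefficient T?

T = 0.829

On each side the TISE gives plane waves with k = √(2m(E − V))/ℏ: k₁ = √(2·1·7.71) = 3.927, k₂ = √(2·1·1.33) = 1.631.
Continuity of ψ and ψ′ at the step yields the reflection amplitude r = (k₁ − k₂)/(k₁ + k₂) = 0.4131; thus R = |r|² = 0.1706, T = 0.8294.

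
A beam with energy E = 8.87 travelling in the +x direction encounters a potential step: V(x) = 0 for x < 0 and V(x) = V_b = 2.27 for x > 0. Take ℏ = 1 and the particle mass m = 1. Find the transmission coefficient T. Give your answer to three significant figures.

On each side the TISE gives plane waves with k = √(2m(E − V))/ℏ: k₁ = √(2·1·8.87) = 4.212, k₂ = √(2·1·6.6) = 3.633.
Matching ψ and ψ′ at x = 0 gives r = (k₁ − k₂)/(k₁ + k₂), so R = r² = 0.005442 and T = 1 − R = 0.9946.

T = 0.995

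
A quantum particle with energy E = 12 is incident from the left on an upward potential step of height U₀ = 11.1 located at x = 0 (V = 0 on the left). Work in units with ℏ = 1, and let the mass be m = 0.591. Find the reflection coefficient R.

R = 0.325

On each side the TISE gives plane waves with k = √(2m(E − V))/ℏ: k₁ = √(2·0.591·12) = 3.766, k₂ = √(2·0.591·0.9) = 1.031.
Matching ψ and ψ′ at x = 0 gives r = (k₁ − k₂)/(k₁ + k₂), so R = r² = 0.3249 and T = 1 − R = 0.6751.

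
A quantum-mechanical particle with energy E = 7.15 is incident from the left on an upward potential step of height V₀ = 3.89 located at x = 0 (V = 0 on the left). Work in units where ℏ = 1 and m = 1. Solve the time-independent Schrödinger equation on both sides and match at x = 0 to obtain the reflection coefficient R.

On each side the TISE gives plane waves with k = √(2m(E − V))/ℏ: k₁ = √(2·1·7.15) = 3.782, k₂ = √(2·1·3.26) = 2.553.
Continuity of ψ and ψ′ at the step yields the reflection amplitude r = (k₁ − k₂)/(k₁ + k₂) = 0.1939; thus R = |r|² = 0.03758, T = 0.9624.

R = 0.0376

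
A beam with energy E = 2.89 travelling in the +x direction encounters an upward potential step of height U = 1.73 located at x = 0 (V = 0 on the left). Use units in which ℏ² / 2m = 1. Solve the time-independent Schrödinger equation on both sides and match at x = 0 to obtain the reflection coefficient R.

R = 0.0503

The wavenumbers are k₁ = √(2mE)/ℏ = 1.700 on the left and k₂ = √(2m(E − U))/ℏ = 1.077 on the right.
Matching ψ and ψ′ at x = 0 gives r = (k₁ − k₂)/(k₁ + k₂), so R = r² = 0.05032 and T = 1 − R = 0.9497.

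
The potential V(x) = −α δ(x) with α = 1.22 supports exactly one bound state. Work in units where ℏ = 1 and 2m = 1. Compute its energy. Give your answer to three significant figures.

For x ≠ 0 the bound state is ψ ∝ e^{−κ|x|}; integrating the TISE across the delta gives the cusp condition 2κ = 2mα/ℏ², so κ = 0.6100.
Then E = −ℏ²κ²/(2m) = −mα²/(2ℏ²) = -0.3721.

E = -0.372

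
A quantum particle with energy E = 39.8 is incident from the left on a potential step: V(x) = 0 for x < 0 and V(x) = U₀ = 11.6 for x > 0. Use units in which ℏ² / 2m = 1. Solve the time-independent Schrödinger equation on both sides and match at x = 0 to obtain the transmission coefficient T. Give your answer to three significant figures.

T = 0.993

On each side the TISE gives plane waves with k = √(2m(E − V))/ℏ: k₁ = √(2·½·39.8) = 6.309, k₂ = √(2·½·28.2) = 5.310.
Matching ψ and ψ′ at x = 0 gives r = (k₁ − k₂)/(k₁ + k₂), so R = r² = 0.007383 and T = 1 − R = 0.9926.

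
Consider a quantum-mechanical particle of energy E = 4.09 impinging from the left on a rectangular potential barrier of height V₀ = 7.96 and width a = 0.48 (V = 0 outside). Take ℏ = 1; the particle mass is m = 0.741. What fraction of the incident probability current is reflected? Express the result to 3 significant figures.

E < V₀: inside the barrier ψ ∝ e^{±κx} with κ = √(2m(V₀ − E))/ℏ = 2.395.
κa = 1.150, sinh(κa) = 1.420.
The exact tunnelling result is T⁻¹ = 1 + V₀² sinh²(κa) / [4E(V₀ − E)] = 3.018, so T = 0.331.
R = 1 − T = 0.669.

R = 0.669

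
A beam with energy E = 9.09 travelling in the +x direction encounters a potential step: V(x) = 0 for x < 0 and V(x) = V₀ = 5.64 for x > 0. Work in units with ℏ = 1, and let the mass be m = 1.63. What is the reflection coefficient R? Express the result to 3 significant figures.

On each side the TISE gives plane waves with k = √(2m(E − V))/ℏ: k₁ = √(2·1.63·9.09) = 5.444, k₂ = √(2·1.63·3.45) = 3.354.
Continuity of ψ and ψ′ at the step yields the reflection amplitude r = (k₁ − k₂)/(k₁ + k₂) = 0.2376; thus R = |r|² = 0.05644, T = 0.9436.

R = 0.0564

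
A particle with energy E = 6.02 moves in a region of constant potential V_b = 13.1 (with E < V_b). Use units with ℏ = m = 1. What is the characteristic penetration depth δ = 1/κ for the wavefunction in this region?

Since E < V_b the TISE in this region is ψ'' = κ²ψ with κ = √(2m(V_b − E))/ℏ.
κ = √(2 × 1 × 7.08) = 3.763. The penetration depth is δ = 1/κ = 0.266.

δ = 0.266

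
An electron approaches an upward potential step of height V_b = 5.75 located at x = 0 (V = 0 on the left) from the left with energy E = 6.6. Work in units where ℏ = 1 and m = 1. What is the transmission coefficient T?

The wavenumbers are k₁ = √(2mE)/ℏ = 3.633 on the left and k₂ = √(2m(E − V_b))/ℏ = 1.304 on the right.
Continuity of ψ and ψ′ at the step yields the reflection amplitude r = (k₁ − k₂)/(k₁ + k₂) = 0.4718; thus R = |r|² = 0.2226, T = 0.7774.

T = 0.777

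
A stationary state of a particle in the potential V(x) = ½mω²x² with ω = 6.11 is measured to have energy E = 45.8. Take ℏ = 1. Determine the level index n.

E_n = ℏω(n + ½) ⇒ n = E/(ℏω) − ½ = 45.8/6.11 − 0.5 = 6.996 → n = 7.

n = 7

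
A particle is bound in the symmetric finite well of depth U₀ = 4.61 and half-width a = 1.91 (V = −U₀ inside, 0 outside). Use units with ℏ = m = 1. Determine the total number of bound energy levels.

The dimensionless depth is z₀ = a√(2mU₀)/ℏ = 1.91 × √(9.220) = 5.800.
A new bound state (alternating even/odd) appears each time z₀ passes a multiple of π/2, so N = ⌊2z₀/π⌋ + 1 = ⌊3.692⌋ + 1 = 4.

N = 4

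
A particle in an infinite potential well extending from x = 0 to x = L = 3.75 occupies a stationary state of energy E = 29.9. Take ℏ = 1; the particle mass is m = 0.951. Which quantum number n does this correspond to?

n = 9

For an infinite well E_n = n²π²ℏ²/(2mL²), so n = (L/πℏ)√(2mE).
n = (3.75/π) × √(2 × 0.951 × 29.9) = 9.002 → n = 9.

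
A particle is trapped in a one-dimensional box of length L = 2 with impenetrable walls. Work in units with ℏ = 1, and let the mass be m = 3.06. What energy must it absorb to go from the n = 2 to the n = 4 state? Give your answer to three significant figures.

E_n = n²π²ℏ²/(2mL²), so ΔE = (4² − 2²) π²ℏ²/(2mL²).
ΔE = 12 × π² / (2 × 3.06 × 2²) = 4.838.

ΔE = 4.84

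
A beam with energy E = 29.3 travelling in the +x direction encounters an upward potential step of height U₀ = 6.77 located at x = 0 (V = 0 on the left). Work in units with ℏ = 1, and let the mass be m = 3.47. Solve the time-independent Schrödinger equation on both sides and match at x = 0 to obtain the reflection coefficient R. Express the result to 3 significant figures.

R = 0.00430

The wavenumbers are k₁ = √(2mE)/ℏ = 14.26 on the left and k₂ = √(2m(E − U₀))/ℏ = 12.50 on the right.
Matching ψ and ψ′ at x = 0 gives r = (k₁ − k₂)/(k₁ + k₂), so R = r² = 0.004302 and T = 1 − R = 0.9957.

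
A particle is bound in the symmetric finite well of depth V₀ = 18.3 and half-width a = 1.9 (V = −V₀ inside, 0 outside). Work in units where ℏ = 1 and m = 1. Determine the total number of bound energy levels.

N = 8

Define the well-strength parameter z₀ = (a/ℏ)√(2mV₀) = 1.9 × √(2·1·18.3) = 11.49.
A new bound state (alternating even/odd) appears each time z₀ passes a multiple of π/2, so N = ⌊2z₀/π⌋ + 1 = ⌊7.318⌋ + 1 = 8.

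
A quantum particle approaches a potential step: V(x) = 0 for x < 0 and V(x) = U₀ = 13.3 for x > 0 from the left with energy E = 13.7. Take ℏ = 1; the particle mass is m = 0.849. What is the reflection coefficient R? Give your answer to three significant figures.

R = 0.501

The wavenumbers are k₁ = √(2mE)/ℏ = 4.823 on the left and k₂ = √(2m(E − U₀))/ℏ = 0.8241 on the right.
Matching ψ and ψ′ at x = 0 gives r = (k₁ − k₂)/(k₁ + k₂), so R = r² = 0.5014 and T = 1 − R = 0.4986.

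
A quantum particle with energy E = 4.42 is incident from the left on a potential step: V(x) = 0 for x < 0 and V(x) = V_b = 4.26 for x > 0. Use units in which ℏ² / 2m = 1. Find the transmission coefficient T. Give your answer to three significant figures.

The wavenumbers are k₁ = √(2mE)/ℏ = 2.102 on the left and k₂ = √(2m(E − V_b))/ℏ = 0.4000 on the right.
Continuity of ψ and ψ′ at the step yields the reflection amplitude r = (k₁ − k₂)/(k₁ + k₂) = 0.6803; thus R = |r|² = 0.4628, T = 0.5372.

T = 0.537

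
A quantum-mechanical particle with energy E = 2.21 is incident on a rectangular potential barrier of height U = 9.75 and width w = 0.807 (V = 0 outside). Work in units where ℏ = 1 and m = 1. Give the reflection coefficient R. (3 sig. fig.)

R = 0.995

Since E < U the interior solution is evanescent with decay constant κ = √(2m(U − E))/ℏ = 3.883.
κw = 3.134, sinh(κw) = 11.46.
Matching ψ, ψ′ at both faces gives T = [1 + U² sinh²(κw) / (4E(U − E))]⁻¹ = 1/188.3 = 0.00531.
R = 1 − T = 0.995.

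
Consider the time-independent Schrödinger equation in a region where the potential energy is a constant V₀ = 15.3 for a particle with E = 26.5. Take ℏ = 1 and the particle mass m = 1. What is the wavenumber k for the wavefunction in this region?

k = 4.73

With E > V₀ the solution is oscillatory, ψ ∝ e^{±ikx} with k = √(2m(E − V₀))/ℏ.
k = √(2 × 1 × 11.2) = 4.733.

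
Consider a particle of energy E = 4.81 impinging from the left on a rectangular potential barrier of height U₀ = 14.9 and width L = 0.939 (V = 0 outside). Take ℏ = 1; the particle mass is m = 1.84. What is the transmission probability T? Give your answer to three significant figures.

Since E < U₀ the interior solution is evanescent with decay constant κ = √(2m(U₀ − E))/ℏ = 6.094.
κL = 5.722, sinh(κL) = 152.7.
The exact tunnelling result is T⁻¹ = 1 + U₀² sinh²(κL) / [4E(U₀ − E)] = 26680, so T = 0.0000375.

T = 0.0000375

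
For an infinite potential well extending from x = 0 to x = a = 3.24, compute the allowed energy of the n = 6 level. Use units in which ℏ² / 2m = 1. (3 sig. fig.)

E = 33.8

The infinite-well eigenfunctions ψ_n = √(2/a) sin(nπx/a) vanish at both walls, giving E_n = n²π²ℏ²/(2ma²).
E_6 = 6² × π² / (2 × 0.5 × 3.24²) = 33.85.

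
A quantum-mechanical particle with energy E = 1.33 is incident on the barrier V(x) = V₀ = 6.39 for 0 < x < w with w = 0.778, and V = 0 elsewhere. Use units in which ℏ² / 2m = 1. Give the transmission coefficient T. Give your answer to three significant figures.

E < V₀: inside the barrier ψ ∝ e^{±κx} with κ = √(2m(V₀ − E))/ℏ = 2.249.
κw = 1.750, sinh(κw) = 2.791.
The exact tunnelling result is T⁻¹ = 1 + V₀² sinh²(κw) / [4E(V₀ − E)] = 12.81, so T = 0.0780.

T = 0.0780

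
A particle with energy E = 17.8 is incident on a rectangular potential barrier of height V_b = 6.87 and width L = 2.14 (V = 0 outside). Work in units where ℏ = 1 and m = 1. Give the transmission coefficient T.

Above the barrier the interior wavenumber is k₂ = √(2m(E − V_b))/ℏ = 4.675, giving phase k₂L = 10.01.
T = [1 + V_b² sin²(k₂L) / (4E(E − V_b))]⁻¹ = 1/1.018 = 0.982.

T = 0.982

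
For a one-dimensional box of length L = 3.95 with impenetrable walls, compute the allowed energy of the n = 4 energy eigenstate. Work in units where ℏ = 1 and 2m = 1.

Requiring ψ(0) = ψ(L) = 0 quantises k = nπ/L, hence E_n = ℏ²k²/2m = n²π²ℏ²/(2mL²).
E_4 = 4² × π² / (2 × 0.5 × 3.95²) = 10.12.

E = 10.1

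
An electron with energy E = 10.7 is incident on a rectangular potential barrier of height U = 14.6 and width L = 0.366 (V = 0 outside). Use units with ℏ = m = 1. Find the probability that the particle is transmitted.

T = 0.349

E < U: inside the barrier ψ ∝ e^{±κx} with κ = √(2m(U − E))/ℏ = 2.793.
κL = 1.022, sinh(κL) = 1.210.
Matching ψ, ψ′ at both faces gives T = [1 + U² sinh²(κL) / (4E(U − E))]⁻¹ = 1/2.869 = 0.349.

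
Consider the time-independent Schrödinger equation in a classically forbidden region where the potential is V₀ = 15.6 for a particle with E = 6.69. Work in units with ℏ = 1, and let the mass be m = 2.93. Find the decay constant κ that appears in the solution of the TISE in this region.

κ = 7.23

Since E < V₀ the TISE in this region is ψ'' = κ²ψ with κ = √(2m(V₀ − E))/ℏ.
κ = √(2 × 2.93 × 8.91) = 7.226.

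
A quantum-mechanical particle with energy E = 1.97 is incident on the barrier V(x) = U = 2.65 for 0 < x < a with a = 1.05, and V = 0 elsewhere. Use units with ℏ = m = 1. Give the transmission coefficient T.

E < U: inside the barrier ψ ∝ e^{±κx} with κ = √(2m(U − E))/ℏ = 1.166.
κa = 1.224, sinh(κa) = 1.554.
Matching ψ, ψ′ at both faces gives T = [1 + U² sinh²(κa) / (4E(U − E))]⁻¹ = 1/4.166 = 0.240.

T = 0.240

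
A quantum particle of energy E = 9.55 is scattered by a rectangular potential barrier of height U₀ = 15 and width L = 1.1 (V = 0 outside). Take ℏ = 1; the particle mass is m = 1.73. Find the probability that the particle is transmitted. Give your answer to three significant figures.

E < U₀: inside the barrier ψ ∝ e^{±κx} with κ = √(2m(U₀ − E))/ℏ = 4.342.
κL = 4.777, sinh(κL) = 59.35.
The exact tunnelling result is T⁻¹ = 1 + U₀² sinh²(κL) / [4E(U₀ − E)] = 3808, so T = 0.000263.

T = 0.000263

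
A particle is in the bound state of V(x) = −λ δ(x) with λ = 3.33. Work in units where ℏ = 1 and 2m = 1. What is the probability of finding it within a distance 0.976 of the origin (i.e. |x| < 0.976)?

The normalised bound state is ψ = √κ e^{−κ|x|} with κ = mλ/ℏ² = 1.665.
P(|x| < d) = ∫_{−d}^{d} κ e^{−2κ|x|} dx = 1 − e^{−2κd} = 1 − e^{−3.250} = 0.9612.

P = 0.961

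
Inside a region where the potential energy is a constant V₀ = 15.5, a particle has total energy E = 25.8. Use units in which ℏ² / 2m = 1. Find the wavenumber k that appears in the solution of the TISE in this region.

k = 3.21

With E > V₀ the solution is oscillatory, ψ ∝ e^{±ikx} with k = √(2m(E − V₀))/ℏ.
k = √(2 × 0.5 × 10.3) = 3.209.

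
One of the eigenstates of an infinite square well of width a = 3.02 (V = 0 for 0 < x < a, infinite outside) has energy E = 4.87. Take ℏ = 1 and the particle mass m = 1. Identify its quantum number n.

n = 3

For an infinite well E_n = n²π²ℏ²/(2ma²), so n = (a/πℏ)√(2mE).
n = (3.02/π) × √(2 × 1 × 4.87) = 3.000 → n = 3.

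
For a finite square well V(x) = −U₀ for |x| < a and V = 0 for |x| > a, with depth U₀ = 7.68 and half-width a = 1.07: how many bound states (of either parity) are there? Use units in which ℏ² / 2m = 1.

Define the well-strength parameter z₀ = (a/ℏ)√(2mU₀) = 1.07 × √(2·0.5·7.68) = 2.965.
The even/odd transcendental equations gain one root per π/2 in z₀, giving N = 1 + ⌊2z₀/π⌋ = 1 + ⌊1.888⌋ = 2.

N = 2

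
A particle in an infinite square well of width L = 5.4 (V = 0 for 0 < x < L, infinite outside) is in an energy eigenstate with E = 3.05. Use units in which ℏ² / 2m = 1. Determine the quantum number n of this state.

For an infinite well E_n = n²π²ℏ²/(2mL²), so n = (L/πℏ)√(2mE).
n = (5.4/π) × √(2 × 0.5 × 3.05) = 3.002 → n = 3.

n = 3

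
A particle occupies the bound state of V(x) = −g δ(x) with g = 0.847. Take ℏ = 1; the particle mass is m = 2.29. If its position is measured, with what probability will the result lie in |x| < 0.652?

P = 0.920

The normalised bound state is ψ = √κ e^{−κ|x|} with κ = mg/ℏ² = 1.940.
P(|x| < d) = ∫_{−d}^{d} κ e^{−2κ|x|} dx = 1 − e^{−2κd} = 1 − e^{−2.529} = 0.9203.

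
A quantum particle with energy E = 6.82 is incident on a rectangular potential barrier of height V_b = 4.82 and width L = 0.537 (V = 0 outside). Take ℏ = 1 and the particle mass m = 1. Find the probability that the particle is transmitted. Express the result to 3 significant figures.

E > V_b: inside the barrier k₂ = √(2m(E − V_b))/ℏ = 2.000, k₂L = 1.074.
T = [1 + V_b² sin²(k₂L) / (4E(E − V_b))]⁻¹ = 1/1.329 = 0.752.

T = 0.752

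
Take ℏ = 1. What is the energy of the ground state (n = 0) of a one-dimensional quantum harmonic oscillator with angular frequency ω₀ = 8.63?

The oscillator eigenvalues are E_n = ℏω₀(n + ½), so E_0 = 8.63 × 0.5 = 4.315.

E = 4.32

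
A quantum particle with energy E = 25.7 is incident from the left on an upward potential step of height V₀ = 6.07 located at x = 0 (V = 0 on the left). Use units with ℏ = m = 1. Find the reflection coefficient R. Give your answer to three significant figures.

On each side the TISE gives plane waves with k = √(2m(E − V))/ℏ: k₁ = √(2·1·25.7) = 7.169, k₂ = √(2·1·19.63) = 6.266.
Continuity of ψ and ψ′ at the step yields the reflection amplitude r = (k₁ − k₂)/(k₁ + k₂) = 0.06726; thus R = |r|² = 0.004523, T = 0.9955.

R = 0.00452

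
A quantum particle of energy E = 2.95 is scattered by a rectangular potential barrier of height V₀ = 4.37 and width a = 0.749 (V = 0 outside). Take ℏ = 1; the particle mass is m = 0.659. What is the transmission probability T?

T = 0.373

E < V₀: inside the barrier ψ ∝ e^{±κx} with κ = √(2m(V₀ − E))/ℏ = 1.368.
κa = 1.025, sinh(κa) = 1.214.
Matching ψ, ψ′ at both faces gives T = [1 + V₀² sinh²(κa) / (4E(V₀ − E))]⁻¹ = 1/2.679 = 0.373.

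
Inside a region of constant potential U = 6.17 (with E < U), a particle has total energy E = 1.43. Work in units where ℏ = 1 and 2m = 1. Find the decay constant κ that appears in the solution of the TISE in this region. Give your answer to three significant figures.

κ = 2.18

Since E < U the TISE in this region is ψ'' = κ²ψ with κ = √(2m(U − E))/ℏ.
κ = √(2 × 0.5 × 4.74) = 2.177.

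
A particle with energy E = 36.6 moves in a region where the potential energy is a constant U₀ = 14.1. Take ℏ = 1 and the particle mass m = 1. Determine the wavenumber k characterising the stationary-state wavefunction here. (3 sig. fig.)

k = 6.71

With E > U₀ the solution is oscillatory, ψ ∝ e^{±ikx} with k = √(2m(E − U₀))/ℏ.
k = √(2 × 1 × 22.5) = 6.708.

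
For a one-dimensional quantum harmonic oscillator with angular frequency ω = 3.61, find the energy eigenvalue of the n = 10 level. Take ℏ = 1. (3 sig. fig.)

E = 37.9

Using E_n = (n + ½)ℏω: E_10 = 10.5 × 3.61 = 37.91.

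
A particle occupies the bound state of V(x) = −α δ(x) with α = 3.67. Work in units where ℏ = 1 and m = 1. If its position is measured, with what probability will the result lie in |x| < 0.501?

The normalised bound state is ψ = √κ e^{−κ|x|} with κ = mα/ℏ² = 3.670.
P(|x| < d) = ∫_{−d}^{d} κ e^{−2κ|x|} dx = 1 − e^{−2κd} = 1 − e^{−3.677} = 0.9747.

P = 0.975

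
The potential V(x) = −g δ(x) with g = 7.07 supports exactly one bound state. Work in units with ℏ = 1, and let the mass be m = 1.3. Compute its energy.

E = -32.5

The bound state is ψ(x) = √κ e^{−κ|x|}. The derivative jump ψ'(0⁺) − ψ'(0⁻) = −(2mg/ℏ²)ψ(0) fixes κ = mg/ℏ² = 9.191.
Then E = −ℏ²κ²/(2m) = −mg²/(2ℏ²) = -32.49.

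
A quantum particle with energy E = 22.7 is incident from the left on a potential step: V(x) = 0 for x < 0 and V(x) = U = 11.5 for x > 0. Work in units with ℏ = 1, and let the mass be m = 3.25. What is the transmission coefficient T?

T = 0.969

The wavenumbers are k₁ = √(2mE)/ℏ = 12.15 on the left and k₂ = √(2m(E − U))/ℏ = 8.532 on the right.
Continuity of ψ and ψ′ at the step yields the reflection amplitude r = (k₁ − k₂)/(k₁ + k₂) = 0.1748; thus R = |r|² = 0.03055, T = 0.9694.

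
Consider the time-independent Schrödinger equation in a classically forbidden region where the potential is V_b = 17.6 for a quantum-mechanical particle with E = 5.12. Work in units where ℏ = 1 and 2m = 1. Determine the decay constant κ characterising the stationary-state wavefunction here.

κ = 3.53

Since E < V_b the TISE in this region is ψ'' = κ²ψ with κ = √(2m(V_b − E))/ℏ.
κ = √(2 × 0.5 × 12.48) = 3.533.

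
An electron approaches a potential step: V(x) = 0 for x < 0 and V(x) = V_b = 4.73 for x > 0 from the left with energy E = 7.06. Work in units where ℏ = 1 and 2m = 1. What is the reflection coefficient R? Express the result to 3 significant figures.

R = 0.0730

The wavenumbers are k₁ = √(2mE)/ℏ = 2.657 on the left and k₂ = √(2m(E − V_b))/ℏ = 1.526 on the right.
Continuity of ψ and ψ′ at the step yields the reflection amplitude r = (k₁ − k₂)/(k₁ + k₂) = 0.2703; thus R = |r|² = 0.07304, T = 0.9270.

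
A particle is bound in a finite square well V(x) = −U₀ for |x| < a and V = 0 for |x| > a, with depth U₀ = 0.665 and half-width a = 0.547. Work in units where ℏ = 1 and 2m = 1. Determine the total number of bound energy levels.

N = 1

Define the well-strength parameter z₀ = (a/ℏ)√(2mU₀) = 0.547 × √(2·0.5·0.665) = 0.4461.
The even/odd transcendental equations gain one root per π/2 in z₀, giving N = 1 + ⌊2z₀/π⌋ = 1 + ⌊0.2840⌋ = 1.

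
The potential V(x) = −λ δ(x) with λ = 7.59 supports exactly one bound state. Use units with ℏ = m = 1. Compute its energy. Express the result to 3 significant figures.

E = -28.8

For x ≠ 0 the bound state is ψ ∝ e^{−κ|x|}; integrating the TISE across the delta gives the cusp condition 2κ = 2mλ/ℏ², so κ = 7.590.
Then E = −ℏ²κ²/(2m) = −mλ²/(2ℏ²) = -28.80.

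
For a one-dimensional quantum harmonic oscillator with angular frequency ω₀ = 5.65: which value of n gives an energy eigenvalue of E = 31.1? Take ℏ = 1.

E_n = ℏω₀(n + ½) ⇒ n = E/(ℏω₀) − ½ = 31.1/5.65 − 0.5 = 5.004 → n = 5.

n = 5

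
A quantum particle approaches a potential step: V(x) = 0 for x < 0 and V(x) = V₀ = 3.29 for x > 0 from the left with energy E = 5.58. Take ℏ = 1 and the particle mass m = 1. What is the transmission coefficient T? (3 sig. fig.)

On each side the TISE gives plane waves with k = √(2m(E − V))/ℏ: k₁ = √(2·1·5.58) = 3.341, k₂ = √(2·1·2.29) = 2.140.
Matching ψ and ψ′ at x = 0 gives r = (k₁ − k₂)/(k₁ + k₂), so R = r² = 0.04798 and T = 1 − R = 0.9520.

T = 0.952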